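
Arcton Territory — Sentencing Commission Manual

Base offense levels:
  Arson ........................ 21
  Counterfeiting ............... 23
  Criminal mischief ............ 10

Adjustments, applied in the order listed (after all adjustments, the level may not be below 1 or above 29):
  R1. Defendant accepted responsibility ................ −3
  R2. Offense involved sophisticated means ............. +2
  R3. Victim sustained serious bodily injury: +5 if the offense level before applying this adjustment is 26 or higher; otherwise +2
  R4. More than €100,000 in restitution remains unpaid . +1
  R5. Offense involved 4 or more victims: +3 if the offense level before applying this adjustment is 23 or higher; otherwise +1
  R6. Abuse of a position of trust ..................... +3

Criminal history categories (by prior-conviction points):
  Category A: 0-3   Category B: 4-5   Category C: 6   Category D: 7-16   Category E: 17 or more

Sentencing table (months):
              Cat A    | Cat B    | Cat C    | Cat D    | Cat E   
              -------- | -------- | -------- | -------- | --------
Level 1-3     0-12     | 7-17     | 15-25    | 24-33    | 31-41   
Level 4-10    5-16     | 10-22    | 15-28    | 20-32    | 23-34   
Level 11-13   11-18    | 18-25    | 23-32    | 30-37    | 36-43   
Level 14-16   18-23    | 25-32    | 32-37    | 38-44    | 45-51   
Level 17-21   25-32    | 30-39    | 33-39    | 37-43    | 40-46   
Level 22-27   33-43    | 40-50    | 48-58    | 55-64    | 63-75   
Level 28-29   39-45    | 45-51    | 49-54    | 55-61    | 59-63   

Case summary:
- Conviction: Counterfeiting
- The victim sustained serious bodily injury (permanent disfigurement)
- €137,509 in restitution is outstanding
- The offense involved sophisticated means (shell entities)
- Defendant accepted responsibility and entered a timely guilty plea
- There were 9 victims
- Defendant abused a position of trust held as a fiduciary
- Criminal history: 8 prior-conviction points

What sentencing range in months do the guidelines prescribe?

Base offense level for counterfeiting: 23.
R1 applies: 23 − 3 = 20.
R2 applies: 20 + 2 = 22.
R3 applies (level before this adjustment is 22 < 26, so +2): 22 + 2 = 24.
R4 applies: 24 + 1 = 25.
R5 applies (level before this adjustment is 25 ≥ 23, so +3): 25 + 3 = 28.
R6 applies: 28 + 3 = 31.
Level 31 exceeds the maximum of 29; capped at 29.
Final offense level: 29.
Criminal history: 8 prior points → Category D (7-16).
Level 29 falls in the 28-29 band.
Grid: Level 28-29 × Category D = 55-61 months.

55-61 months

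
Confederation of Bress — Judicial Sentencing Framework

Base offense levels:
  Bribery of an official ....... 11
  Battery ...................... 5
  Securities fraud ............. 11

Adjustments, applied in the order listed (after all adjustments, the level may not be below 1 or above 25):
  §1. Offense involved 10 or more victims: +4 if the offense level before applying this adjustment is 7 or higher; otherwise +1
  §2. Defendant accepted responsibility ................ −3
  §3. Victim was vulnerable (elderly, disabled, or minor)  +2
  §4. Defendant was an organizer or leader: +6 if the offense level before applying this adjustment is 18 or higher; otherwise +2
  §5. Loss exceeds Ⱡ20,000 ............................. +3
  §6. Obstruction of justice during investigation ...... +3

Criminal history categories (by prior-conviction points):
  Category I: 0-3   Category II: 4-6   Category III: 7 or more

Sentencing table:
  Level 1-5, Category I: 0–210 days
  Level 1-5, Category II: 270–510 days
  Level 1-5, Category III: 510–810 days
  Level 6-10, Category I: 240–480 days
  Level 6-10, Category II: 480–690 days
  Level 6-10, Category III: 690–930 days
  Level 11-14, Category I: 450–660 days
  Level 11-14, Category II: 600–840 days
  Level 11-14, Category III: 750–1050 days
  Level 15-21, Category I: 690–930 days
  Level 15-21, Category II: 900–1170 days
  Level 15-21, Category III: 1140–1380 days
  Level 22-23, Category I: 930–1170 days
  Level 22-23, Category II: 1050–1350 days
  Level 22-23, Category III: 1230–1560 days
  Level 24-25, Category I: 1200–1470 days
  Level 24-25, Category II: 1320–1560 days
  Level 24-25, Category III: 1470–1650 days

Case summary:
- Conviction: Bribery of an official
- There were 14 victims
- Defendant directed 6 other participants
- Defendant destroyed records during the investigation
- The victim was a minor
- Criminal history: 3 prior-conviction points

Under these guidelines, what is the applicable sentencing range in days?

930-1170 days

Base offense level for bribery of an official: 11.
§1 applies (level before this adjustment is 11 ≥ 7, so +4): 11 + 4 = 15.
§2 does not apply.
§3 applies: 15 + 2 = 17.
§4 applies (level before this adjustment is 17 < 18, so +2): 17 + 2 = 19.
§5 does not apply.
§6 applies: 19 + 3 = 22.
Final offense level: 22.
Criminal history: 3 prior points → Category I (0-3).
Level 22 falls in the 22-23 band.
Grid: Level 22-23 × Category I = 930-1170 days.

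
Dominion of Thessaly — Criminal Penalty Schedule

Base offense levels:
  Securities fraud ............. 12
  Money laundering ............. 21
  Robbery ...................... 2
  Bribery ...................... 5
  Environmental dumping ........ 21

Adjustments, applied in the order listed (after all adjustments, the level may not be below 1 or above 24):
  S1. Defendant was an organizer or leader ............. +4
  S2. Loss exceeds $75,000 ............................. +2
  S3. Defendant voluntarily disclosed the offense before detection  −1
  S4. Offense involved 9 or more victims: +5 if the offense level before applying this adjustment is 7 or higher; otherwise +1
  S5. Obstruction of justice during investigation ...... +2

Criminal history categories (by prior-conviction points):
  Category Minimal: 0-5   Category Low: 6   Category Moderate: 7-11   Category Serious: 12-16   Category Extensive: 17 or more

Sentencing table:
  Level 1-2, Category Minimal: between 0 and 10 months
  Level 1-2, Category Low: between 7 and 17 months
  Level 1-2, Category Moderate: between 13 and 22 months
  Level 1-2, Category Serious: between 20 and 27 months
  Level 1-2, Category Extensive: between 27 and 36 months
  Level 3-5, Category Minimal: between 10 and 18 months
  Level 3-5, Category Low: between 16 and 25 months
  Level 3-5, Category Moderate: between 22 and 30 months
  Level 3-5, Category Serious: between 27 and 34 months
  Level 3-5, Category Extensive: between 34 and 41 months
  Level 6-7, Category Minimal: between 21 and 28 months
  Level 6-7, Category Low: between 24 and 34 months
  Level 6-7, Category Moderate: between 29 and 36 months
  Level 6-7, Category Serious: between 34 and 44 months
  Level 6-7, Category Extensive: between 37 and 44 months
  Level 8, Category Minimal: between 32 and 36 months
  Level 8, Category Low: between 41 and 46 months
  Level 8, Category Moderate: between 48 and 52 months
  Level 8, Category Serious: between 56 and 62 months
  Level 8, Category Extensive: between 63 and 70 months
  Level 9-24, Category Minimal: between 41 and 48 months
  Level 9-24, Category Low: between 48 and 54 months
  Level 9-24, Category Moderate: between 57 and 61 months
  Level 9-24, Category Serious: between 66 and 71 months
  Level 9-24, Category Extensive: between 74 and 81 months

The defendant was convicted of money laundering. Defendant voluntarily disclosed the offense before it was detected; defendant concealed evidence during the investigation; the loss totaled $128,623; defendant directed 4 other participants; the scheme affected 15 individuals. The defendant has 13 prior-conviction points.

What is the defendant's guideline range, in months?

Base offense level for money laundering: 21.
S1 applies: 21 + 4 = 25.
S2 applies: 25 + 2 = 27.
S3 applies: 27 − 1 = 26.
S4 applies (level before this adjustment is 26 ≥ 7, so +5): 26 + 5 = 31.
S5 applies: 31 + 2 = 33.
Level 33 exceeds the maximum of 24; capped at 24.
Final offense level: 24.
Criminal history: 13 prior points → Category Serious (12-16).
Level 24 falls in the 9-24 band.
Grid: Level 9-24 × Category Serious = 66-71 months.

66-71 months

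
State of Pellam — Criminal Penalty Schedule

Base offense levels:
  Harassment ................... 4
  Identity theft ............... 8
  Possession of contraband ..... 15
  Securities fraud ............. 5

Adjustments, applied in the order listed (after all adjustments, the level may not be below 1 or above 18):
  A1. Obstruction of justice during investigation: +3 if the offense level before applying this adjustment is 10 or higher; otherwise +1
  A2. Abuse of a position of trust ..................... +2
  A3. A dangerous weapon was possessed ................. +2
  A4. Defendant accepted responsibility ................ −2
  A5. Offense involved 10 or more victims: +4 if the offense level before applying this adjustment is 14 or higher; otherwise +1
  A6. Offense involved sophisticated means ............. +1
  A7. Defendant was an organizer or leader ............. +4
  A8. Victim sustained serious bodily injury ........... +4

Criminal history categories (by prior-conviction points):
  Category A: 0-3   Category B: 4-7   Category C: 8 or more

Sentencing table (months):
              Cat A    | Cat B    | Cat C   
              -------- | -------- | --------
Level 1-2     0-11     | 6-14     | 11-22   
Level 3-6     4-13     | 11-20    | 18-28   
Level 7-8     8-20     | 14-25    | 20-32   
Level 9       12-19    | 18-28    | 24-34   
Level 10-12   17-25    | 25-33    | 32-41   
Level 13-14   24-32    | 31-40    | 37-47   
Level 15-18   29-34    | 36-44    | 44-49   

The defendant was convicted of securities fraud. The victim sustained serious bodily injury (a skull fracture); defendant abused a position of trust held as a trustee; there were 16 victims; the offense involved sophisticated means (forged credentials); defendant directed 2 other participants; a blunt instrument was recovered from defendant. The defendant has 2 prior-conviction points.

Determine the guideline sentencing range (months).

Base offense level for securities fraud: 5.
A1 does not apply.
A2 applies: 5 + 2 = 7.
A3 applies: 7 + 2 = 9.
A5 applies (level before this adjustment is 9 < 14, so +1): 9 + 1 = 10.
A6 applies: 10 + 1 = 11.
A7 applies: 11 + 4 = 15.
A8 applies: 15 + 4 = 19.
Level 19 exceeds the maximum of 18; capped at 18.
Final offense level: 18.
Criminal history: 2 prior points → Category A (0-3).
Level 18 falls in the 15-18 band.
Grid: Level 15-18 × Category A = 29-34 months.

29-34 months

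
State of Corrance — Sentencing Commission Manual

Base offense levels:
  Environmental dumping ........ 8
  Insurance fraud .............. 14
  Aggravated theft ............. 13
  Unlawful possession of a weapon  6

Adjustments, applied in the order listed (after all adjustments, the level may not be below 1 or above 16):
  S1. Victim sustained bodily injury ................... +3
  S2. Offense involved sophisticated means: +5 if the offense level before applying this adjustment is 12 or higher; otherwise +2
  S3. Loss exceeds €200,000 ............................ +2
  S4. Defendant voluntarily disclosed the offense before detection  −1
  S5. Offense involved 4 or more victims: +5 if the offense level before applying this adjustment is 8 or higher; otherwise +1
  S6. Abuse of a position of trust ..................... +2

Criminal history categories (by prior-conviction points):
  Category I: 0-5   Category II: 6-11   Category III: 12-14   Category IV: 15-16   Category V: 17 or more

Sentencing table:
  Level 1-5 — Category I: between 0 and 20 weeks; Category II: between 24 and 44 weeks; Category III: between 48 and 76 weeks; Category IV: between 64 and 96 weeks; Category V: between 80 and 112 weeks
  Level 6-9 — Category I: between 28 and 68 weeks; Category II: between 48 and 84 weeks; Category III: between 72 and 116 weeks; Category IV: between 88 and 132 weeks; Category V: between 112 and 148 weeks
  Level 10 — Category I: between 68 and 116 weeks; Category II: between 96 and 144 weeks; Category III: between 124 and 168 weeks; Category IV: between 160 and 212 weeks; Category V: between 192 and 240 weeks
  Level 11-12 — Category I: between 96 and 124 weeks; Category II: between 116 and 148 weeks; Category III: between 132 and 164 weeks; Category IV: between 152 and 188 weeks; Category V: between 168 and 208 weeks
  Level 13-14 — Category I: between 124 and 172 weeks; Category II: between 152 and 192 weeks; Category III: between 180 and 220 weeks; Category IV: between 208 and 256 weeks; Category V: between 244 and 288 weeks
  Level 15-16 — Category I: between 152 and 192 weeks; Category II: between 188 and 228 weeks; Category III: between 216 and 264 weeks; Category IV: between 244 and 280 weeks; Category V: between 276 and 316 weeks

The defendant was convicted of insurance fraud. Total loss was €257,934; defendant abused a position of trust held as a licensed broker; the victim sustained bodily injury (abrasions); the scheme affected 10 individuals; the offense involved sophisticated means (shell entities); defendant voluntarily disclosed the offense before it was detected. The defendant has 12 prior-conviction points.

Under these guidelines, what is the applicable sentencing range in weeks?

Base offense level for insurance fraud: 14.
S1 applies: 14 + 3 = 17.
S2 applies (level before this adjustment is 17 ≥ 12, so +5): 17 + 5 = 22.
S3 applies: 22 + 2 = 24.
S4 applies: 24 − 1 = 23.
S5 applies (level before this adjustment is 23 ≥ 8, so +5): 23 + 5 = 28.
S6 applies: 28 + 2 = 30.
Level 30 exceeds the maximum of 16; capped at 16.
Final offense level: 16.
Criminal history: 12 prior points → Category III (12-14).
Level 16 falls in the 15-16 band.
Grid: Level 15-16 × Category III = 216-264 weeks.

216-264 weeks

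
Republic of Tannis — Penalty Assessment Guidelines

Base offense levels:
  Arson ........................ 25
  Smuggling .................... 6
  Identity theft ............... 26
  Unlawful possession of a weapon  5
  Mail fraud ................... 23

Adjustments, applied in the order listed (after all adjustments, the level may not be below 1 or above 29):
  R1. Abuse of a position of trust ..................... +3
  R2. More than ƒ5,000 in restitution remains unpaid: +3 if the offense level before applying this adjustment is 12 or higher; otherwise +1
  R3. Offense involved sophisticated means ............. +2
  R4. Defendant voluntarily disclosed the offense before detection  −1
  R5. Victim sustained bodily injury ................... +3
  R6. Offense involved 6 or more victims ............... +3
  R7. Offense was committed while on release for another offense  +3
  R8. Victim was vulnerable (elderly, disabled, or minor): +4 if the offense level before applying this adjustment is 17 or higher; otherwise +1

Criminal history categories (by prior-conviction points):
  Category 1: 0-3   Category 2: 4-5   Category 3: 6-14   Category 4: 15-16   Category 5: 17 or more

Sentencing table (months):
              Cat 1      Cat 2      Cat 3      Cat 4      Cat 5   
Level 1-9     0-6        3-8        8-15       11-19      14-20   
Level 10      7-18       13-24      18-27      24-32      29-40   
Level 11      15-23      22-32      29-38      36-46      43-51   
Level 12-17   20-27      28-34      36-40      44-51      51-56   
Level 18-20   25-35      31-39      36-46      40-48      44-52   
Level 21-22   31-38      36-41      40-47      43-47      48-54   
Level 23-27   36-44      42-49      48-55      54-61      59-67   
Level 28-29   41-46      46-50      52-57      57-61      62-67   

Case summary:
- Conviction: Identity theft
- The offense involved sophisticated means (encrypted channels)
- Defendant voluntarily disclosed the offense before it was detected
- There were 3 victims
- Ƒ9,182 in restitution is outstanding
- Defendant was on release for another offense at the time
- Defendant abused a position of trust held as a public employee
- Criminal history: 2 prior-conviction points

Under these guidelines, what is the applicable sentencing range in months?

41-46 months

Base offense level for identity theft: 26.
R1 applies: 26 + 3 = 29.
R2 applies (level before this adjustment is 29 ≥ 12, so +3): 29 + 3 = 32.
R3 applies: 32 + 2 = 34.
R4 applies: 34 − 1 = 33.
R5 does not apply.
R7 applies: 33 + 3 = 36.
R8 does not apply.
Level 36 exceeds the maximum of 29; capped at 29.
Final offense level: 29.
Criminal history: 2 prior points → Category 1 (0-3).
Level 29 falls in the 28-29 band.
Grid: Level 28-29 × Category 1 = 41-46 months.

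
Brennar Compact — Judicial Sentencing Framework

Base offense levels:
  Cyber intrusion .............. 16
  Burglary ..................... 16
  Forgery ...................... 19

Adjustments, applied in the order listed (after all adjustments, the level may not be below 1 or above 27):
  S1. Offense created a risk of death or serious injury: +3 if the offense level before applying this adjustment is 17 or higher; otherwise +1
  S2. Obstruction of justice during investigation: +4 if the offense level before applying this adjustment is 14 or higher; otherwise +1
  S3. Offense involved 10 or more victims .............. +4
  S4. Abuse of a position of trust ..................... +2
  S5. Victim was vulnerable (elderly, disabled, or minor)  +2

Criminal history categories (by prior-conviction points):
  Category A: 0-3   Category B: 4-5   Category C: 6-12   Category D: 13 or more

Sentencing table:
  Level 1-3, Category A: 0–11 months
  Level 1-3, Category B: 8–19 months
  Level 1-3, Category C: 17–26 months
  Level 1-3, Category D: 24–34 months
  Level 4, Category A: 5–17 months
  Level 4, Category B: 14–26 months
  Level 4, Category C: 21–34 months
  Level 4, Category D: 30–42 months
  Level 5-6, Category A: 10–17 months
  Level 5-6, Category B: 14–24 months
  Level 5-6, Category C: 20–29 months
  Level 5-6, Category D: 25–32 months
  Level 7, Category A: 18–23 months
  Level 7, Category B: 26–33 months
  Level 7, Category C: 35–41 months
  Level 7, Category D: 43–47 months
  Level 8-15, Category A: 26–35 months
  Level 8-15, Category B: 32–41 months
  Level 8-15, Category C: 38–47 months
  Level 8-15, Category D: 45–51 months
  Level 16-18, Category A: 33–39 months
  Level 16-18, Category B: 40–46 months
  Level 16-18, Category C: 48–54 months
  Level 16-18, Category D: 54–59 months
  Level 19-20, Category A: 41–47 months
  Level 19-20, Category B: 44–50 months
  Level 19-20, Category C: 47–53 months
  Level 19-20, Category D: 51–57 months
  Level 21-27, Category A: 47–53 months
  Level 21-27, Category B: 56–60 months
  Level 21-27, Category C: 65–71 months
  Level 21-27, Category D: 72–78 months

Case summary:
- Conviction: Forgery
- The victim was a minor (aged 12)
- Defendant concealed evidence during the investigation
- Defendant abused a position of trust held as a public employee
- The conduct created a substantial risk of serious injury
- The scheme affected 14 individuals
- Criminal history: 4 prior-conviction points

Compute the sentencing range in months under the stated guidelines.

Base offense level for forgery: 19.
S1 applies (level before this adjustment is 19 ≥ 17, so +3): 19 + 3 = 22.
S2 applies (level before this adjustment is 22 ≥ 14, so +4): 22 + 4 = 26.
S3 applies: 26 + 4 = 30.
S4 applies: 30 + 2 = 32.
S5 applies: 32 + 2 = 34.
Level 34 exceeds the maximum of 27; capped at 27.
Final offense level: 27.
Criminal history: 4 prior points → Category B (4-5).
Level 27 falls in the 21-27 band.
Grid: Level 21-27 × Category B = 56-60 months.

56-60 months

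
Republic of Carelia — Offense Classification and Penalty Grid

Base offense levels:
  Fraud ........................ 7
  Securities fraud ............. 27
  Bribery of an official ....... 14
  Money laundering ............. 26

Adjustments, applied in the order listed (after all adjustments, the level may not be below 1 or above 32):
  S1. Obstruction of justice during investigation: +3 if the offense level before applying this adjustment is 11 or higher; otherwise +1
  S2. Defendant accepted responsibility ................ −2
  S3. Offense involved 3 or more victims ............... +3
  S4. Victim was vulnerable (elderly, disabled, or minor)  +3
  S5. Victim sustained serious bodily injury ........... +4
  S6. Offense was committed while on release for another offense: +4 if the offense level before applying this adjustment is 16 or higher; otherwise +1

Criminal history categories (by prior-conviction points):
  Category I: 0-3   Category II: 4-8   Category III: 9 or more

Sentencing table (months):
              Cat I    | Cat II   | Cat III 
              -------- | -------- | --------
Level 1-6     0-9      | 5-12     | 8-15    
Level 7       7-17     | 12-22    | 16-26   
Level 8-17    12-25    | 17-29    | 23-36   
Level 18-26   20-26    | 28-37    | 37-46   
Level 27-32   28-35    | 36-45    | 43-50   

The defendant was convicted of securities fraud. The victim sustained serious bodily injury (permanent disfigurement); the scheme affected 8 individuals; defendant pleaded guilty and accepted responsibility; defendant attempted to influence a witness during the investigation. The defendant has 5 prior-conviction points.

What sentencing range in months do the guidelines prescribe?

36-45 months

Base offense level for securities fraud: 27.
S1 applies (level before this adjustment is 27 ≥ 11, so +3): 27 + 3 = 30.
S2 applies: 30 − 2 = 28.
S3 applies: 28 + 3 = 31.
S4 does not apply.
S5 applies: 31 + 4 = 35.
Level 35 exceeds the maximum of 32; capped at 32.
Final offense level: 32.
Criminal history: 5 prior points → Category II (4-8).
Level 32 falls in the 27-32 band.
Grid: Level 27-32 × Category II = 36-45 months.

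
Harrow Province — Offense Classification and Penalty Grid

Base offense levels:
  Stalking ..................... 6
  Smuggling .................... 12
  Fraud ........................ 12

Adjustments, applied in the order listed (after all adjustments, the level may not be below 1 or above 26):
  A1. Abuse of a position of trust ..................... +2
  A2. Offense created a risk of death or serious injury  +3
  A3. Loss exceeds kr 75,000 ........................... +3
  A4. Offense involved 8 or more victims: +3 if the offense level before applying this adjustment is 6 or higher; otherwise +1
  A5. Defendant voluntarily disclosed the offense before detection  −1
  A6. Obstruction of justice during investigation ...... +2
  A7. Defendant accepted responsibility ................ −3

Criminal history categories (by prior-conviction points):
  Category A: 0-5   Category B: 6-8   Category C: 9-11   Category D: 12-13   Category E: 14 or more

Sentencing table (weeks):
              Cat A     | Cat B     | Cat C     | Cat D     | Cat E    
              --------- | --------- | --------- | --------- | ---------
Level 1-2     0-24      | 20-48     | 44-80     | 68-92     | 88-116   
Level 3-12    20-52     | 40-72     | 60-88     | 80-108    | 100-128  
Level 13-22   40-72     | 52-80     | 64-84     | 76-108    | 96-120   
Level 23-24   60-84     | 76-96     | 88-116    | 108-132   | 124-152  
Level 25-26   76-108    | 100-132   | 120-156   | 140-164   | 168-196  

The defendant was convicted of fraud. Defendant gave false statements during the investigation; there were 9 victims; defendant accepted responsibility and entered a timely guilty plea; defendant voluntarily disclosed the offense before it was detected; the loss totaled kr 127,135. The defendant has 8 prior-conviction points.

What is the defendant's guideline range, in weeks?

52-80 weeks

Base offense level for fraud: 12.
A1 does not apply.
A2 does not apply.
A3 applies: 12 + 3 = 15.
A4 applies (level before this adjustment is 15 ≥ 6, so +3): 15 + 3 = 18.
A5 applies: 18 − 1 = 17.
A6 applies: 17 + 2 = 19.
A7 applies: 19 − 3 = 16.
Final offense level: 16.
Criminal history: 8 prior points → Category B (6-8).
Level 16 falls in the 13-22 band.
Grid: Level 13-22 × Category B = 52-80 weeks.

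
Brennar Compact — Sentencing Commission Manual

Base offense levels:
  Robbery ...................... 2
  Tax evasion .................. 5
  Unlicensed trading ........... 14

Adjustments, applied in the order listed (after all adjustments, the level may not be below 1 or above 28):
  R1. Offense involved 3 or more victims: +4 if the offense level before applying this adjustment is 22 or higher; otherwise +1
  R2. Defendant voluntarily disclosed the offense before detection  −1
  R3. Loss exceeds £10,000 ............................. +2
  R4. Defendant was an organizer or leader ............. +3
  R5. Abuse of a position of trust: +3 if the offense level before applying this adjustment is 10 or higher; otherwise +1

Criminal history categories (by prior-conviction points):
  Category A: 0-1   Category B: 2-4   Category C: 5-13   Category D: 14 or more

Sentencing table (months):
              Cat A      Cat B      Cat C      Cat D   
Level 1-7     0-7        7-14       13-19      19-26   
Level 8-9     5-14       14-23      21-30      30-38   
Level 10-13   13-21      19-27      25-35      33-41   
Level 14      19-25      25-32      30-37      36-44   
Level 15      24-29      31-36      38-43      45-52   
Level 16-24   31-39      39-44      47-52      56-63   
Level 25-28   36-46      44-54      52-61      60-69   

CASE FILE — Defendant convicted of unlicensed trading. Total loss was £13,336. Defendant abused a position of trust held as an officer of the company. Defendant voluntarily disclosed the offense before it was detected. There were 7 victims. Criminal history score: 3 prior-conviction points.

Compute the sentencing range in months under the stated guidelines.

Base offense level for unlicensed trading: 14.
R1 applies (level before this adjustment is 14 < 22, so +1): 14 + 1 = 15.
R2 applies: 15 − 1 = 14.
R3 applies: 14 + 2 = 16.
R4 does not apply.
R5 applies (level before this adjustment is 16 ≥ 10, so +3): 16 + 3 = 19.
Final offense level: 19.
Criminal history: 3 prior points → Category B (2-4).
Level 19 falls in the 16-24 band.
Grid: Level 16-24 × Category B = 39-44 months.

39-44 months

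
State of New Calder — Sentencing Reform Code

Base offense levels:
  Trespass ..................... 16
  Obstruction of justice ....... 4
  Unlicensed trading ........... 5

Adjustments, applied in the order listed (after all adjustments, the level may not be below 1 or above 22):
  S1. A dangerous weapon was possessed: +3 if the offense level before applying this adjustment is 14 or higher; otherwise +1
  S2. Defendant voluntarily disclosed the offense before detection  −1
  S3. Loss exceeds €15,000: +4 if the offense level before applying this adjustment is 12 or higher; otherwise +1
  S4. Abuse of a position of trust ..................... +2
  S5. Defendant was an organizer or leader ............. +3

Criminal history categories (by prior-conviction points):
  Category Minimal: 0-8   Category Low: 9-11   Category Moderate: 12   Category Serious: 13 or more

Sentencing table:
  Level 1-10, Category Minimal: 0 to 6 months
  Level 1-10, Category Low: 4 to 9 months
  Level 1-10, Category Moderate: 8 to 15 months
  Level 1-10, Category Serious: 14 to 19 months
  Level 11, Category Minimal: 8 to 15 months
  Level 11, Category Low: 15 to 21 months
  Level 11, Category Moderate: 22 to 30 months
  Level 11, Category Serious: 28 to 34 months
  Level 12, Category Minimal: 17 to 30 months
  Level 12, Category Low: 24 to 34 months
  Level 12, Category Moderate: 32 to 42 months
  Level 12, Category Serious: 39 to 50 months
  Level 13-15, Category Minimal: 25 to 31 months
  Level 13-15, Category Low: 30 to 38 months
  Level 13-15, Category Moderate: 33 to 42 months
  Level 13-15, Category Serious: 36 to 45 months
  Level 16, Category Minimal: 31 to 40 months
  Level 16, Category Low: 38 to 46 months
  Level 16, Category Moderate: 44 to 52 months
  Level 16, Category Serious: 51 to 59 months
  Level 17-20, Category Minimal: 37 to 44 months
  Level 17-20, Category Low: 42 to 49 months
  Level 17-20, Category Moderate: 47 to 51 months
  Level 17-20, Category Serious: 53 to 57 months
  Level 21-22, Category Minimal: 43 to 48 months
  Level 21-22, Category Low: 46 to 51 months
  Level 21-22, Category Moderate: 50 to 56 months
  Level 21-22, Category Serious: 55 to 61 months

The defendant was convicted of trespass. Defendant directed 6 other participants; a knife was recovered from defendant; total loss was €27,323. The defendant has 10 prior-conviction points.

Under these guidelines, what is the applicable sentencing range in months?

Base offense level for trespass: 16.
S1 applies (level before this adjustment is 16 ≥ 14, so +3): 16 + 3 = 19.
S3 applies (level before this adjustment is 19 ≥ 12, so +4): 19 + 4 = 23.
S5 applies: 23 + 3 = 26.
Level 26 exceeds the maximum of 22; capped at 22.
Final offense level: 22.
Criminal history: 10 prior points → Category Low (9-11).
Level 22 falls in the 21-22 band.
Grid: Level 21-22 × Category Low = 46-51 months.

46-51 months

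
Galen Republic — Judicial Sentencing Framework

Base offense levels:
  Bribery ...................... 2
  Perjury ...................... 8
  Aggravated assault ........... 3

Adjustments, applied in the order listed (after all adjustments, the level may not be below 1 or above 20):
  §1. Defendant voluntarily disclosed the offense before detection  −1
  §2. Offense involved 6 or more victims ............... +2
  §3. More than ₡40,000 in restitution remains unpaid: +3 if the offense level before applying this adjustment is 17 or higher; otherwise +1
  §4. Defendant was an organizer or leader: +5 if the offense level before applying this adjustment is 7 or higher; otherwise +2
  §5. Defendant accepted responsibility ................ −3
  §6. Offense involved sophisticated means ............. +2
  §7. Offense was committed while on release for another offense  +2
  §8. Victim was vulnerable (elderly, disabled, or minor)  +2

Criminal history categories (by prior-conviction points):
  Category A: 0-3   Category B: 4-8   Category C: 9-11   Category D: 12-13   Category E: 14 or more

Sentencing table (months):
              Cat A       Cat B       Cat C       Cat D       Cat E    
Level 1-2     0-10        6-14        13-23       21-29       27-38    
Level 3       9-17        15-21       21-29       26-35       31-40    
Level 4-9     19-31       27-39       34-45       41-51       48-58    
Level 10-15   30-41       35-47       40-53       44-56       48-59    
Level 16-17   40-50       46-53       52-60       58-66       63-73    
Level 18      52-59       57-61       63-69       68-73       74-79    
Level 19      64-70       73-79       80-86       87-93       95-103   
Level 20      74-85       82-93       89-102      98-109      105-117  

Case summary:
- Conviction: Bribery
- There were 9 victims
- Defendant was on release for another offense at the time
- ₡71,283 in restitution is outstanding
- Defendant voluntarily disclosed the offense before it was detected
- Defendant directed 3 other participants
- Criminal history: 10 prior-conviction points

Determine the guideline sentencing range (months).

34-45 months

Base offense level for bribery: 2.
§1 applies: 2 − 1 = 1.
§2 applies: 1 + 2 = 3.
§3 applies (level before this adjustment is 3 < 17, so +1): 3 + 1 = 4.
§4 applies (level before this adjustment is 4 < 7, so +2): 4 + 2 = 6.
§6 does not apply.
§7 applies: 6 + 2 = 8.
§8 does not apply.
Final offense level: 8.
Criminal history: 10 prior points → Category C (9-11).
Level 8 falls in the 4-9 band.
Grid: Level 4-9 × Category C = 34-45 months.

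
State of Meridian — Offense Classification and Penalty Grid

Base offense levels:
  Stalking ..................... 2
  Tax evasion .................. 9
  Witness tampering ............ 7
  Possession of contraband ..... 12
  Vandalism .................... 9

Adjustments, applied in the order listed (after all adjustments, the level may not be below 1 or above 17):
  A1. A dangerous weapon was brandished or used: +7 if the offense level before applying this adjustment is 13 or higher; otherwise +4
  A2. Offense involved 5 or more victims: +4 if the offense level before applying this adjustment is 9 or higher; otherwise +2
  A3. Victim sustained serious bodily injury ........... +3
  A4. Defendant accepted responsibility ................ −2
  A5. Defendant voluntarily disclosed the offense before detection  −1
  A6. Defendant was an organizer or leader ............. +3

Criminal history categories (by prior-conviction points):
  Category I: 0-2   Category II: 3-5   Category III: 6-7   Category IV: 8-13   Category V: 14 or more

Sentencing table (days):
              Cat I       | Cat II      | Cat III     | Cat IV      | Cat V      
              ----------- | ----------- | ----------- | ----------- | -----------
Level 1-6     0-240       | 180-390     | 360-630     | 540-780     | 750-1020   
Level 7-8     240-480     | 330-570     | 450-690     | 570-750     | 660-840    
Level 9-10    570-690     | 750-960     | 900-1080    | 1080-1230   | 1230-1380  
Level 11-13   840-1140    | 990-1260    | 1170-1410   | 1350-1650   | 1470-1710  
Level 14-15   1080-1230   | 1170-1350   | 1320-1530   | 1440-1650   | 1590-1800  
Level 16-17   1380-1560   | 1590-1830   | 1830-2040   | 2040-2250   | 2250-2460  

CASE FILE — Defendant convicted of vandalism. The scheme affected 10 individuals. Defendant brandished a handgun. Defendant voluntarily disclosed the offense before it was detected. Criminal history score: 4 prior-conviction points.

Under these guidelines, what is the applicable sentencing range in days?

Base offense level for vandalism: 9.
A1 applies (level before this adjustment is 9 < 13, so +4): 9 + 4 = 13.
A2 applies (level before this adjustment is 13 ≥ 9, so +4): 13 + 4 = 17.
A4 does not apply.
A5 applies: 17 − 1 = 16.
A6 does not apply.
Final offense level: 16.
Criminal history: 4 prior points → Category II (3-5).
Level 16 falls in the 16-17 band.
Grid: Level 16-17 × Category II = 1590-1830 days.

1590-1830 days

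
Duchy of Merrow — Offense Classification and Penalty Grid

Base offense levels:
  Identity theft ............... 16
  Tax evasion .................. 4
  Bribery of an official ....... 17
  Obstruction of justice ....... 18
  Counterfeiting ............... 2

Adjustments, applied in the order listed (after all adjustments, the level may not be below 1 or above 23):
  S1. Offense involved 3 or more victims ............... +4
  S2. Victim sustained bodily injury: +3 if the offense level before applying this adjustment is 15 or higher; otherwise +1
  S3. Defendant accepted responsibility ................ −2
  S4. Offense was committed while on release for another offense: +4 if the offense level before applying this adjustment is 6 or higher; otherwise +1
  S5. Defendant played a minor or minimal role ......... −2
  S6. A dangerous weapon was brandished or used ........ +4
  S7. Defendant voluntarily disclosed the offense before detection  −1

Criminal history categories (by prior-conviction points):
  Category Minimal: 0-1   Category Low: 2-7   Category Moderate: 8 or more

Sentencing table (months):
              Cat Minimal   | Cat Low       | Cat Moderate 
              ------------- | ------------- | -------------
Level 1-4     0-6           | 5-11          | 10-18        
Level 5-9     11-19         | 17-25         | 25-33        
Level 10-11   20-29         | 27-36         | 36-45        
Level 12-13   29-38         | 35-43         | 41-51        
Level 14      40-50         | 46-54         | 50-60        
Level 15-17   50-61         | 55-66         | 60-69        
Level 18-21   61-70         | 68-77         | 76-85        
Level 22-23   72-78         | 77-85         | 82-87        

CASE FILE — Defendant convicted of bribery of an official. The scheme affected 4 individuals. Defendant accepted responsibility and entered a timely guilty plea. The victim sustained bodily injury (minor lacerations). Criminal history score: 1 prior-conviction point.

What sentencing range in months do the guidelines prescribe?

Base offense level for bribery of an official: 17.
S1 applies: 17 + 4 = 21.
S2 applies (level before this adjustment is 21 ≥ 15, so +3): 21 + 3 = 24.
S3 applies: 24 − 2 = 22.
S4 does not apply.
S5 does not apply.
Final offense level: 22.
Criminal history: 1 prior point → Category Minimal (0-1).
Level 22 falls in the 22-23 band.
Grid: Level 22-23 × Category Minimal = 72-78 months.

72-78 months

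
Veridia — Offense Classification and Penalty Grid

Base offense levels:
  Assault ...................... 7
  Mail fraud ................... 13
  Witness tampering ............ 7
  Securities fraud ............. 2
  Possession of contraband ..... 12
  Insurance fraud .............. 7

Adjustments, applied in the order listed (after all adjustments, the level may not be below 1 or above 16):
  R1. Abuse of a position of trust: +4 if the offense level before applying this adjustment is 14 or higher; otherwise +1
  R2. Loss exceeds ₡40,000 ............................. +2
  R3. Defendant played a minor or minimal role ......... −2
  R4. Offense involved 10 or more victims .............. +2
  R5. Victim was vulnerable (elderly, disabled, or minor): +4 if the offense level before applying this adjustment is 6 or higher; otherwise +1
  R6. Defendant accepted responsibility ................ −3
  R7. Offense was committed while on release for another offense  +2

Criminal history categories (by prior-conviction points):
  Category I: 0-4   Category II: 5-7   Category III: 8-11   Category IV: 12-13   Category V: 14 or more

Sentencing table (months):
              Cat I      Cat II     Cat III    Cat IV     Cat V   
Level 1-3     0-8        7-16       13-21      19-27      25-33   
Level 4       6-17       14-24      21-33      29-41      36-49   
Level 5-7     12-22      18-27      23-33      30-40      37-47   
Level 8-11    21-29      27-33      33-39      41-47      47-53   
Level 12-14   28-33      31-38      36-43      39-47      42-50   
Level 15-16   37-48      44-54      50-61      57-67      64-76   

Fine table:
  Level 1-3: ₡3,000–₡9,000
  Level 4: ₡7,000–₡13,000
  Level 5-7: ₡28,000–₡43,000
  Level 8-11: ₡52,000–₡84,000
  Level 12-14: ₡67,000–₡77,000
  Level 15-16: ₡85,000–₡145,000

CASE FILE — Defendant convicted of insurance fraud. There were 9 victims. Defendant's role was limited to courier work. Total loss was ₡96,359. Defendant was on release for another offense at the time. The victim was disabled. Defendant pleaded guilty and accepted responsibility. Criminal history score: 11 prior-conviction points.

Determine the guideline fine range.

₡52,000–₡84,000

Base offense level for insurance fraud: 7.
R2 applies: 7 + 2 = 9.
R3 applies: 9 − 2 = 7.
R4 does not apply.
R5 applies (level before this adjustment is 7 ≥ 6, so +4): 7 + 4 = 11.
R6 applies: 11 − 3 = 8.
R7 applies: 8 + 2 = 10.
Final offense level: 10.
Level 10 falls in the 8-11 band.
Fine table: Level 8-11 → ₡52,000–₡84,000.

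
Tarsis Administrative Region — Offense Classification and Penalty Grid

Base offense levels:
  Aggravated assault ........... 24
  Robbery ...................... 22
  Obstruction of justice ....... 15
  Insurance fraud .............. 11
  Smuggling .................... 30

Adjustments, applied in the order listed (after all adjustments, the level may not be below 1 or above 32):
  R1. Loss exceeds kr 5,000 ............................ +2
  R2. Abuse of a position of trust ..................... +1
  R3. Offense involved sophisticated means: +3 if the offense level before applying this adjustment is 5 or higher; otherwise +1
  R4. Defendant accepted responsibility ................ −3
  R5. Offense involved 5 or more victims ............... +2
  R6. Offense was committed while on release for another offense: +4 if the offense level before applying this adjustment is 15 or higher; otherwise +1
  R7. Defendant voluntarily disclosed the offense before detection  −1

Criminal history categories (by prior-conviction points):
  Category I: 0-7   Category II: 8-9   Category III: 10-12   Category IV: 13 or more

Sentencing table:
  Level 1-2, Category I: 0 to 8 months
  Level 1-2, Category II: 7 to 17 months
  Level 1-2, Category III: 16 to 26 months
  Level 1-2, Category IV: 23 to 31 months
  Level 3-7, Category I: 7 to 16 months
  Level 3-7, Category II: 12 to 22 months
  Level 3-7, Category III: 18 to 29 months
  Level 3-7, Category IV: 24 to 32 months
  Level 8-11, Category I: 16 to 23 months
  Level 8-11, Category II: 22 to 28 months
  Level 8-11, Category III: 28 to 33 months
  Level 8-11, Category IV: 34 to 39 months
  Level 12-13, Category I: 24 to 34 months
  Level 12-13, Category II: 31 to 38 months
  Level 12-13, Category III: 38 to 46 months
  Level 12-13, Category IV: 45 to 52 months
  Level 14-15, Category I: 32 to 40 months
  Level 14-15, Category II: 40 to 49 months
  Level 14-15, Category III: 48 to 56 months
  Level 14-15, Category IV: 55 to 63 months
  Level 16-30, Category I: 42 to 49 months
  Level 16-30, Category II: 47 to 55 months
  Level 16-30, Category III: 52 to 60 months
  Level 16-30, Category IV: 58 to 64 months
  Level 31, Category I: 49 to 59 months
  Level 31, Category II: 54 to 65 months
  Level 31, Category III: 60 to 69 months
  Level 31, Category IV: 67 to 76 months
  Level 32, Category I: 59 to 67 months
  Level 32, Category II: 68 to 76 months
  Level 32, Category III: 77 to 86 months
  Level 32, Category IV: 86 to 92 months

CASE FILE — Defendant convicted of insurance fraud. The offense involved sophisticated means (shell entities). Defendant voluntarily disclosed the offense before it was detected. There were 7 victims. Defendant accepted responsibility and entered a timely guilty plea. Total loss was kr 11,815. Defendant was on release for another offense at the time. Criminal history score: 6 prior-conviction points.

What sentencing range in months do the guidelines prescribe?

Base offense level for insurance fraud: 11.
R1 applies: 11 + 2 = 13.
R2 does not apply.
R3 applies (level before this adjustment is 13 ≥ 5, so +3): 13 + 3 = 16.
R4 applies: 16 − 3 = 13.
R5 applies: 13 + 2 = 15.
R6 applies (level before this adjustment is 15 ≥ 15, so +4): 15 + 4 = 19.
R7 applies: 19 − 1 = 18.
Final offense level: 18.
Criminal history: 6 prior points → Category I (0-7).
Level 18 falls in the 16-30 band.
Grid: Level 16-30 × Category I = 42-49 months.

42-49 months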